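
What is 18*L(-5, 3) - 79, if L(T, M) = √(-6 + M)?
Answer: -79 + 18*I*√3 ≈ -79.0 + 31.177*I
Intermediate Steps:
18*L(-5, 3) - 79 = 18*√(-6 + 3) - 79 = 18*√(-3) - 79 = 18*(I*√3) - 79 = 18*I*√3 - 79 = -79 + 18*I*√3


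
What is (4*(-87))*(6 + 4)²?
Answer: -34800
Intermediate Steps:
(4*(-87))*(6 + 4)² = -348*10² = -348*100 = -34800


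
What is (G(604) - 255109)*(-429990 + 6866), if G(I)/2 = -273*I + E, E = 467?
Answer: 247087067916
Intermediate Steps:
G(I) = 934 - 546*I (G(I) = 2*(-273*I + 467) = 2*(467 - 273*I) = 934 - 546*I)
(G(604) - 255109)*(-429990 + 6866) = ((934 - 546*604) - 255109)*(-429990 + 6866) = ((934 - 329784) - 255109)*(-423124) = (-328850 - 255109)*(-423124) = -583959*(-423124) = 247087067916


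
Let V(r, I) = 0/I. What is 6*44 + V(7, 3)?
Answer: 264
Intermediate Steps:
V(r, I) = 0
6*44 + V(7, 3) = 6*44 + 0 = 264 + 0 = 264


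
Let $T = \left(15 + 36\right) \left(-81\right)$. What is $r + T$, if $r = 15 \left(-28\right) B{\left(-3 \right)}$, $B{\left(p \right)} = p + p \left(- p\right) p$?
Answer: $-14211$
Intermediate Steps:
$B{\left(p \right)} = p - p^{3}$ ($B{\left(p \right)} = p + - p^{2} p = p - p^{3}$)
$T = -4131$ ($T = 51 \left(-81\right) = -4131$)
$r = -10080$ ($r = 15 \left(-28\right) \left(-3 - \left(-3\right)^{3}\right) = - 420 \left(-3 - -27\right) = - 420 \left(-3 + 27\right) = \left(-420\right) 24 = -10080$)
$r + T = -10080 - 4131 = -14211$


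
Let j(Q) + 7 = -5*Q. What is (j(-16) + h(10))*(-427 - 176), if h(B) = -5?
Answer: -41004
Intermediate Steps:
j(Q) = -7 - 5*Q
(j(-16) + h(10))*(-427 - 176) = ((-7 - 5*(-16)) - 5)*(-427 - 176) = ((-7 + 80) - 5)*(-603) = (73 - 5)*(-603) = 68*(-603) = -41004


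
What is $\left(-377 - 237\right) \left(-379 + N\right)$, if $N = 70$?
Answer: $189726$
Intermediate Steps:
$\left(-377 - 237\right) \left(-379 + N\right) = \left(-377 - 237\right) \left(-379 + 70\right) = \left(-377 - 237\right) \left(-309\right) = \left(-614\right) \left(-309\right) = 189726$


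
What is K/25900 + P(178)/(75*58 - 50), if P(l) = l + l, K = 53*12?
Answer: 29888/278425 ≈ 0.10735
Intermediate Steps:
K = 636
P(l) = 2*l
K/25900 + P(178)/(75*58 - 50) = 636/25900 + (2*178)/(75*58 - 50) = 636*(1/25900) + 356/(4350 - 50) = 159/6475 + 356/4300 = 159/6475 + 356*(1/4300) = 159/6475 + 89/1075 = 29888/278425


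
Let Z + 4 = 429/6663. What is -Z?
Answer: 8741/2221 ≈ 3.9356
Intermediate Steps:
Z = -8741/2221 (Z = -4 + 429/6663 = -4 + 429*(1/6663) = -4 + 143/2221 = -8741/2221 ≈ -3.9356)
-Z = -1*(-8741/2221) = 8741/2221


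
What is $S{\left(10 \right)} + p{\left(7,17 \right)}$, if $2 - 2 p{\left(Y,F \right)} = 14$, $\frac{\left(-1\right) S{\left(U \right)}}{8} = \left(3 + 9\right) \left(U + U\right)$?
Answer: $-1926$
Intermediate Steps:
$S{\left(U \right)} = - 192 U$ ($S{\left(U \right)} = - 8 \left(3 + 9\right) \left(U + U\right) = - 8 \cdot 12 \cdot 2 U = - 8 \cdot 24 U = - 192 U$)
$p{\left(Y,F \right)} = -6$ ($p{\left(Y,F \right)} = 1 - 7 = -6$)
$S{\left(10 \right)} + p{\left(7,17 \right)} = \left(-192\right) 10 - 6 = -1920 - 6 = -1926$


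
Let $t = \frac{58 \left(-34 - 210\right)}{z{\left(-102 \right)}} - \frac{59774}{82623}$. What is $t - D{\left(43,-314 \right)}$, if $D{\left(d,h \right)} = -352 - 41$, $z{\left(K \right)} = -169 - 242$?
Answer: $\frac{1610025379}{3773117} \approx 426.71$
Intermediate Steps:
$z{\left(K \right)} = -411$ ($z{\left(K \right)} = -169 - 242 = -411$)
$D{\left(d,h \right)} = -393$
$t = \frac{127190398}{3773117}$ ($t = \frac{58 \left(-34 - 210\right)}{-411} - \frac{59774}{82623} = 58 \left(-244\right) \left(- \frac{1}{411}\right) - \frac{59774}{82623} = \left(-14152\right) \left(- \frac{1}{411}\right) - \frac{59774}{82623} = \frac{14152}{411} - \frac{59774}{82623} = \frac{127190398}{3773117} \approx 33.71$)
$t - D{\left(43,-314 \right)} = \frac{127190398}{3773117} - -393 = \frac{127190398}{3773117} + 393 = \frac{1610025379}{3773117}$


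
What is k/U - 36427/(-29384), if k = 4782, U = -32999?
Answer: 1061540285/969642616 ≈ 1.0948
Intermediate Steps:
k/U - 36427/(-29384) = 4782/(-32999) - 36427/(-29384) = 4782*(-1/32999) - 36427*(-1/29384) = -4782/32999 + 36427/29384 = 1061540285/969642616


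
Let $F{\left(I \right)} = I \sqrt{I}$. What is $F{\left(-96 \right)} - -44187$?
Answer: $44187 - 384 i \sqrt{6} \approx 44187.0 - 940.6 i$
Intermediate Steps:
$F{\left(I \right)} = I^{\frac{3}{2}}$
$F{\left(-96 \right)} - -44187 = \left(-96\right)^{\frac{3}{2}} - -44187 = - 384 i \sqrt{6} + 44187 = 44187 - 384 i \sqrt{6}$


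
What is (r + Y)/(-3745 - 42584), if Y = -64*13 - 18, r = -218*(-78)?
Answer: -16154/46329 ≈ -0.34868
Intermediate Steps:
r = 17004
Y = -850 (Y = -832 - 18 = -850)
(r + Y)/(-3745 - 42584) = (17004 - 850)/(-3745 - 42584) = 16154/(-46329) = 16154*(-1/46329) = -16154/46329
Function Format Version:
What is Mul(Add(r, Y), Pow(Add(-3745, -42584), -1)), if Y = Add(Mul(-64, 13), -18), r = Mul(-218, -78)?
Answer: Rational(-16154, 46329) ≈ -0.34868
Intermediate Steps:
r = 17004
Y = -850 (Y = Add(-832, -18) = -850)
Mul(Add(r, Y), Pow(Add(-3745, -42584), -1)) = Mul(Add(17004, -850), Pow(Add(-3745, -42584), -1)) = Mul(16154, Pow(-46329, -1)) = Mul(16154, Rational(-1, 46329)) = Rational(-16154, 46329)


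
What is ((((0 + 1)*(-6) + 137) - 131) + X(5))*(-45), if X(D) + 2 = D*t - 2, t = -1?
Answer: 405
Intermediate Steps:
X(D) = -4 - D (X(D) = -2 + (D*(-1) - 2) = -2 + (-D - 2) = -2 + (-2 - D) = -4 - D)
((((0 + 1)*(-6) + 137) - 131) + X(5))*(-45) = ((((0 + 1)*(-6) + 137) - 131) + (-4 - 1*5))*(-45) = (((1*(-6) + 137) - 131) + (-4 - 5))*(-45) = (((-6 + 137) - 131) - 9)*(-45) = ((131 - 131) - 9)*(-45) = (0 - 9)*(-45) = -9*(-45) = 405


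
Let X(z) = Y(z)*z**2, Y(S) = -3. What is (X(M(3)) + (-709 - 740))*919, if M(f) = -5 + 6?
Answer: -1334388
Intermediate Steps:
M(f) = 1
X(z) = -3*z**2
(X(M(3)) + (-709 - 740))*919 = (-3*1**2 + (-709 - 740))*919 = (-3*1 - 1449)*919 = (-3 - 1449)*919 = -1452*919 = -1334388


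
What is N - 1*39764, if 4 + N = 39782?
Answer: 14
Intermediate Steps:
N = 39778 (N = -4 + 39782 = 39778)
N - 1*39764 = 39778 - 1*39764 = 39778 - 39764 = 14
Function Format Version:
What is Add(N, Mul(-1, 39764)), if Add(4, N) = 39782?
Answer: 14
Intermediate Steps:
N = 39778 (N = Add(-4, 39782) = 39778)
Add(N, Mul(-1, 39764)) = Add(39778, Mul(-1, 39764)) = Add(39778, -39764) = 14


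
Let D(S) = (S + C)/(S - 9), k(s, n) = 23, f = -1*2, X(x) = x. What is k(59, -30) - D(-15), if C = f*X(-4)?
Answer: 545/24 ≈ 22.708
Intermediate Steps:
f = -2
C = 8 (C = -2*(-4) = 8)
D(S) = (8 + S)/(-9 + S) (D(S) = (S + 8)/(S - 9) = (8 + S)/(-9 + S))
k(59, -30) - D(-15) = 23 - (8 - 15)/(-9 - 15) = 23 - (-7)/(-24) = 23 - (-1)*(-7)/24 = 23 - 1*7/24 = 23 - 7/24 = 545/24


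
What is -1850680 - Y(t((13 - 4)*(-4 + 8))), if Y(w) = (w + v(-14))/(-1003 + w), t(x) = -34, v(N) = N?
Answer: -1919155208/1037 ≈ -1.8507e+6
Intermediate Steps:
Y(w) = (-14 + w)/(-1003 + w) (Y(w) = (w - 14)/(-1003 + w) = (-14 + w)/(-1003 + w))
-1850680 - Y(t((13 - 4)*(-4 + 8))) = -1850680 - (-14 - 34)/(-1003 - 34) = -1850680 - (-48)/(-1037) = -1850680 - (-1)*(-48)/1037 = -1850680 - 1*48/1037 = -1850680 - 48/1037 = -1919155208/1037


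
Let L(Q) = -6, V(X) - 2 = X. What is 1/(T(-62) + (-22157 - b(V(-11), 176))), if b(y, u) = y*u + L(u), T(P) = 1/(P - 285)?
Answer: -347/7136750 ≈ -4.8622e-5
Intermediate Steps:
V(X) = 2 + X
T(P) = 1/(-285 + P)
b(y, u) = -6 + u*y (b(y, u) = y*u - 6 = u*y - 6 = -6 + u*y)
1/(T(-62) + (-22157 - b(V(-11), 176))) = 1/(1/(-285 - 62) + (-22157 - (-6 + 176*(2 - 11)))) = 1/(1/(-347) + (-22157 - (-6 + 176*(-9)))) = 1/(-1/347 + (-22157 - (-6 - 1584))) = 1/(-1/347 + (-22157 - 1*(-1590))) = 1/(-1/347 + (-22157 + 1590)) = 1/(-1/347 - 20567) = 1/(-7136750/347) = -347/7136750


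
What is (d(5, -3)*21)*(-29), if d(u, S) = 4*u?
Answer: -12180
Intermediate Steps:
(d(5, -3)*21)*(-29) = ((4*5)*21)*(-29) = (20*21)*(-29) = 420*(-29) = -12180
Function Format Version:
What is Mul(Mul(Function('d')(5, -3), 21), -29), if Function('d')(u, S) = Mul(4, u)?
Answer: -12180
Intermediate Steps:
Mul(Mul(Function('d')(5, -3), 21), -29) = Mul(Mul(Mul(4, 5), 21), -29) = Mul(Mul(20, 21), -29) = Mul(420, -29) = -12180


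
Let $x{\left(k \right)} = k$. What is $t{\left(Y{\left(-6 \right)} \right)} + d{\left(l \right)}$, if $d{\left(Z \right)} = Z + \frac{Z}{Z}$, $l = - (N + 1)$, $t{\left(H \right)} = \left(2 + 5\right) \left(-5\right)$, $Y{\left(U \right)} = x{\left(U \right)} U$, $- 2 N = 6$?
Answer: $-32$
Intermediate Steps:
$N = -3$ ($N = \left(- \frac{1}{2}\right) 6 = -3$)
$Y{\left(U \right)} = U^{2}$ ($Y{\left(U \right)} = U U = U^{2}$)
$t{\left(H \right)} = -35$ ($t{\left(H \right)} = 7 \left(-5\right) = -35$)
$l = 2$ ($l = - (-3 + 1) = \left(-1\right) \left(-2\right) = 2$)
$d{\left(Z \right)} = 1 + Z$ ($d{\left(Z \right)} = Z + 1 = 1 + Z$)
$t{\left(Y{\left(-6 \right)} \right)} + d{\left(l \right)} = -35 + \left(1 + 2\right) = -35 + 3 = -32$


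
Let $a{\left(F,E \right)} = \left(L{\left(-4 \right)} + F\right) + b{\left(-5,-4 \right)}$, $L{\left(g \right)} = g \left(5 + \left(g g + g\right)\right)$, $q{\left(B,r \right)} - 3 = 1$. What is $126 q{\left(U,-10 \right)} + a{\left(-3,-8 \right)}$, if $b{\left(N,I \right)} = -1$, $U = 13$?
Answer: $432$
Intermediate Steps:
$q{\left(B,r \right)} = 4$ ($q{\left(B,r \right)} = 3 + 1 = 4$)
$L{\left(g \right)} = g \left(5 + g + g^{2}\right)$ ($L{\left(g \right)} = g \left(5 + \left(g^{2} + g\right)\right) = g \left(5 + \left(g + g^{2}\right)\right) = g \left(5 + g + g^{2}\right)$)
$a{\left(F,E \right)} = -69 + F$ ($a{\left(F,E \right)} = \left(- 4 \left(5 - 4 + \left(-4\right)^{2}\right) + F\right) - 1 = \left(- 4 \left(5 - 4 + 16\right) + F\right) - 1 = \left(\left(-4\right) 17 + F\right) - 1 = \left(-68 + F\right) - 1 = -69 + F$)
$126 q{\left(U,-10 \right)} + a{\left(-3,-8 \right)} = 126 \cdot 4 - 72 = 504 - 72 = 432$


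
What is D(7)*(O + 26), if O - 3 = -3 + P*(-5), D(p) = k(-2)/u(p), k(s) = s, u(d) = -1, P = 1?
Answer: 42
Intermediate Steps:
D(p) = 2 (D(p) = -2/(-1) = -2*(-1) = 2)
O = -5 (O = 3 + (-3 + 1*(-5)) = 3 + (-3 - 5) = 3 - 8 = -5)
D(7)*(O + 26) = 2*(-5 + 26) = 2*21 = 42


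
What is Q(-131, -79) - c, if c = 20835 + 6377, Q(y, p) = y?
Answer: -27343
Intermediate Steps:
c = 27212
Q(-131, -79) - c = -131 - 1*27212 = -131 - 27212 = -27343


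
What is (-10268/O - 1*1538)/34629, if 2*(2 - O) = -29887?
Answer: -45992894/1035095439 ≈ -0.044433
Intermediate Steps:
O = 29891/2 (O = 2 - 1/2*(-29887) = 2 + 29887/2 = 29891/2 ≈ 14946.)
(-10268/O - 1*1538)/34629 = (-10268/29891/2 - 1*1538)/34629 = (-10268*2/29891 - 1538)*(1/34629) = (-20536/29891 - 1538)*(1/34629) = -45992894/29891*1/34629 = -45992894/1035095439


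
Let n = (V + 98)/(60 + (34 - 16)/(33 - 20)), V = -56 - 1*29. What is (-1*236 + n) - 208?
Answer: -354143/798 ≈ -443.79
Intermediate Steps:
V = -85 (V = -56 - 29 = -85)
n = 169/798 (n = (-85 + 98)/(60 + (34 - 16)/(33 - 20)) = 13/(60 + 18/13) = 13/(798/13) = 13*(13/798) = 169/798 ≈ 0.21178)
(-1*236 + n) - 208 = (-1*236 + 169/798) - 208 = (-236 + 169/798) - 208 = -188159/798 - 208 = -354143/798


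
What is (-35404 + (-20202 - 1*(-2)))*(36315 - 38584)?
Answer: 126165476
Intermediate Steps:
(-35404 + (-20202 - 1*(-2)))*(36315 - 38584) = (-35404 + (-20202 + 2))*(-2269) = (-35404 - 20200)*(-2269) = -55604*(-2269) = 126165476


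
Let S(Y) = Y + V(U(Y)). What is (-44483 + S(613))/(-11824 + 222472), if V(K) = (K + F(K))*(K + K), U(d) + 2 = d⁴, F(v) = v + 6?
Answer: 13292067470458112653327/35108 ≈ 3.7861e+17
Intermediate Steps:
F(v) = 6 + v
U(d) = -2 + d⁴
V(K) = 2*K*(6 + 2*K) (V(K) = (K + (6 + K))*(K + K) = (6 + 2*K)*(2*K) = 2*K*(6 + 2*K))
S(Y) = Y + 4*(1 + Y⁴)*(-2 + Y⁴) (S(Y) = Y + 4*(-2 + Y⁴)*(3 + (-2 + Y⁴)) = Y + 4*(-2 + Y⁴)*(1 + Y⁴) = Y + 4*(1 + Y⁴)*(-2 + Y⁴))
(-44483 + S(613))/(-11824 + 222472) = (-44483 + (613 + 4*(1 + 613⁴)*(-2 + 613⁴)))/(-11824 + 222472) = (-44483 + (613 + 4*(1 + 141202341361)*(-2 + 141202341361)))/210648 = (-44483 + (613 + 4*141202341362*141202341359))*(1/210648) = (-44483 + (613 + 79752404822748675963832))*(1/210648) = (-44483 + 79752404822748675964445)*(1/210648) = 79752404822748675919962*(1/210648) = 13292067470458112653327/35108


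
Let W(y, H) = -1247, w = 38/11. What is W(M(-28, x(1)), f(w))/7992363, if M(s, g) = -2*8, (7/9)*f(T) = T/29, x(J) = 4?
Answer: -1247/7992363 ≈ -0.00015602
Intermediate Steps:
w = 38/11 (w = 38*(1/11) = 38/11 ≈ 3.4545)
f(T) = 9*T/203 (f(T) = 9*(T/29)/7 = 9*T/203)
M(s, g) = -16
W(M(-28, x(1)), f(w))/7992363 = -1247/7992363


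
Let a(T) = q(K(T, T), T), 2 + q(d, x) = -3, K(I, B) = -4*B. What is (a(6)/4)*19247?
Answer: -96235/4 ≈ -24059.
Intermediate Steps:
q(d, x) = -5 (q(d, x) = -2 - 3 = -5)
a(T) = -5
(a(6)/4)*19247 = -5/4*19247 = -96235/4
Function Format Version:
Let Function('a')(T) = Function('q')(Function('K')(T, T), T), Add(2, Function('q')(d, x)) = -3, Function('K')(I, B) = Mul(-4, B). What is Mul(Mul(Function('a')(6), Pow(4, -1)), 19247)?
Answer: Rational(-96235, 4) ≈ -24059.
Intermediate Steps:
Function('q')(d, x) = -5 (Function('q')(d, x) = Add(-2, -3) = -5)
Function('a')(T) = -5
Mul(Mul(Function('a')(6), Pow(4, -1)), 19247) = Mul(Mul(-5, Pow(4, -1)), 19247) = Mul(Mul(-5, Rational(1, 4)), 19247) = Mul(Rational(-5, 4), 19247) = Rational(-96235, 4)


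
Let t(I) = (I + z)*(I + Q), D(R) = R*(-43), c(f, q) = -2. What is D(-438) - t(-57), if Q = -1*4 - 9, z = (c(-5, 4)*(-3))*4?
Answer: 16524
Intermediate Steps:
D(R) = -43*R
z = 24 (z = -2*(-3)*4 = 6*4 = 24)
Q = -13 (Q = -4 - 9 = -13)
t(I) = (-13 + I)*(24 + I) (t(I) = (I + 24)*(I - 13) = (24 + I)*(-13 + I) = (-13 + I)*(24 + I))
D(-438) - t(-57) = -43*(-438) - (-312 + (-57)² + 11*(-57)) = 18834 - (-312 + 3249 - 627) = 18834 - 1*2310 = 18834 - 2310 = 16524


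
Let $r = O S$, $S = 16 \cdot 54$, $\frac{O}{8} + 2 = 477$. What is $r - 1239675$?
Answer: $2043525$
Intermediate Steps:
$O = 3800$ ($O = -16 + 8 \cdot 477 = -16 + 3816 = 3800$)
$S = 864$
$r = 3283200$ ($r = 3800 \cdot 864 = 3283200$)
$r - 1239675 = 3283200 - 1239675 = 2043525$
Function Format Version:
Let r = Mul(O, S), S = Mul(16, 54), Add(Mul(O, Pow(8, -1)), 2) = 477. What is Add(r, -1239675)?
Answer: 2043525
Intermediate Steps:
O = 3800 (O = Add(-16, Mul(8, 477)) = Add(-16, 3816) = 3800)
S = 864
r = 3283200 (r = Mul(3800, 864) = 3283200)
Add(r, -1239675) = Add(3283200, -1239675) = 2043525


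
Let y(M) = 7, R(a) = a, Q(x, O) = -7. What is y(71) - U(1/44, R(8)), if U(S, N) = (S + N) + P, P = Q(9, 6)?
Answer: 263/44 ≈ 5.9773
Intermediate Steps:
P = -7
U(S, N) = -7 + N + S (U(S, N) = (S + N) - 7 = (N + S) - 7 = -7 + N + S)
y(71) - U(1/44, R(8)) = 7 - (-7 + 8 + 1/44) = 7 - 1*45/44 = 7 - 45/44 = 263/44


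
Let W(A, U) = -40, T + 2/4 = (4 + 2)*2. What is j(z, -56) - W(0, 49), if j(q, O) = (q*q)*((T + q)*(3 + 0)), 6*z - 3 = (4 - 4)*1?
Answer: 49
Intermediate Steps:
T = 23/2 (T = -1/2 + (4 + 2)*2 = -1/2 + 6*2 = -1/2 + 12 = 23/2 ≈ 11.500)
z = 1/2 (z = 1/2 + ((4 - 4)*1)/6 = 1/2 + (0*1)/6 = 1/2 + (1/6)*0 = 1/2 + 0 = 1/2 ≈ 0.50000)
j(q, O) = q**2*(69/2 + 3*q) (j(q, O) = (q*q)*((23/2 + q)*(3 + 0)) = q**2*((23/2 + q)*3) = q**2*(69/2 + 3*q))
j(z, -56) - W(0, 49) = (1/2)**2*(69/2 + 3*(1/2)) - 1*(-40) = (69/2 + 3/2)/4 + 40 = (1/4)*36 + 40 = 9 + 40 = 49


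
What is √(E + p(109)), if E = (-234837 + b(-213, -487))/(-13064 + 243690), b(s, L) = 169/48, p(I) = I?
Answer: 5*√273403476822/251592 ≈ 10.391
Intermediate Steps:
b(s, L) = 169/48 (b(s, L) = 169*(1/48) = 169/48)
E = -11272007/11070048 (E = (-234837 + 169/48)/(-13064 + 243690) = -11272007/48/230626 = -11272007/48*1/230626 = -11272007/11070048 ≈ -1.0182)
√(E + p(109)) = √(-11272007/11070048 + 109) = √(1195363225/11070048) = 5*√273403476822/251592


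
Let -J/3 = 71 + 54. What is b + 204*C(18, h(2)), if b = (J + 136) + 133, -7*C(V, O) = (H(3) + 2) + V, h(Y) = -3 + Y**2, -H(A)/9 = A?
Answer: 98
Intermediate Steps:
H(A) = -9*A
J = -375 (J = -3*(71 + 54) = -3*125 = -375)
C(V, O) = 25/7 - V/7 (C(V, O) = -((-9*3 + 2) + V)/7 = -((-27 + 2) + V)/7 = -(-25 + V)/7 = 25/7 - V/7)
b = -106 (b = (-375 + 136) + 133 = -239 + 133 = -106)
b + 204*C(18, h(2)) = -106 + 204*(25/7 - 1/7*18) = -106 + 204*(25/7 - 18/7) = -106 + 204*1 = -106 + 204 = 98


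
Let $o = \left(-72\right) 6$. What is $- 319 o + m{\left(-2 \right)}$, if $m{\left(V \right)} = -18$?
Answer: $137790$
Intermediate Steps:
$o = -432$
$- 319 o + m{\left(-2 \right)} = \left(-319\right) \left(-432\right) - 18 = 137808 - 18 = 137790$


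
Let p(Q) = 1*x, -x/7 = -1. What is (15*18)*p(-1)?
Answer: 1890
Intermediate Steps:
x = 7 (x = -7*(-1) = 7)
p(Q) = 7 (p(Q) = 1*7 = 7)
(15*18)*p(-1) = (15*18)*7 = 270*7 = 1890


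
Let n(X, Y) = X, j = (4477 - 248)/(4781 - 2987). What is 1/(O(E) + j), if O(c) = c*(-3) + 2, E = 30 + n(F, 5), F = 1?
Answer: -1794/159025 ≈ -0.011281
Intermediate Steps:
j = 4229/1794 ≈ 2.3573
E = 31 (E = 30 + 1 = 31)
O(c) = 2 - 3*c (O(c) = -3*c + 2 = 2 - 3*c)
1/(O(E) + j) = 1/((2 - 3*31) + 4229/1794) = 1/((2 - 93) + 4229/1794) = 1/(-91 + 4229/1794) = 1/(-159025/1794) = -1794/159025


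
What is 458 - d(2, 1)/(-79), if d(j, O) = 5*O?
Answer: 36187/79 ≈ 458.06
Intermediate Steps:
458 - d(2, 1)/(-79) = 458 - 5*1/(-79) = 458 - 5*(-1)/79 = 458 - 1*(-5/79) = 458 + 5/79 = 36187/79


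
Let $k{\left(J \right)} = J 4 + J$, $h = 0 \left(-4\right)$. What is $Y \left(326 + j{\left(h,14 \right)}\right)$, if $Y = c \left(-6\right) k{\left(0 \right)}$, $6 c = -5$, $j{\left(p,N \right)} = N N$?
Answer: $0$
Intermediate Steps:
$h = 0$
$j{\left(p,N \right)} = N^{2}$
$c = - \frac{5}{6}$ ($c = \frac{1}{6} \left(-5\right) = - \frac{5}{6} \approx -0.83333$)
$k{\left(J \right)} = 5 J$ ($k{\left(J \right)} = 4 J + J = 5 J$)
$Y = 0$ ($Y = \left(- \frac{5}{6}\right) \left(-6\right) 5 \cdot 0 = 5 \cdot 0 = 0$)
$Y \left(326 + j{\left(h,14 \right)}\right) = 0 \left(326 + 14^{2}\right) = 0 \left(326 + 196\right) = 0 \cdot 522 = 0$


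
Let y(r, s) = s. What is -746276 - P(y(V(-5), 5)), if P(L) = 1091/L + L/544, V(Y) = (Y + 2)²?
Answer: -2030464249/2720 ≈ -7.4649e+5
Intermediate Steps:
V(Y) = (2 + Y)²
P(L) = 1091/L + L/544 (P(L) = 1091/L + L*(1/544) = 1091/L + L/544)
-746276 - P(y(V(-5), 5)) = -746276 - (1091/5 + (1/544)*5) = -746276 - (1091*(⅕) + 5/544) = -746276 - (1091/5 + 5/544) = -746276 - 1*593529/2720 = -746276 - 593529/2720 = -2030464249/2720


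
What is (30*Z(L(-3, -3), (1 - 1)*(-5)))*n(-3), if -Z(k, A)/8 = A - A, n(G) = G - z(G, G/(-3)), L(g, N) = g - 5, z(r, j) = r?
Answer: 0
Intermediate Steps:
L(g, N) = -5 + g
n(G) = 0 (n(G) = G - G = 0)
Z(k, A) = 0 (Z(k, A) = -8*(A - A) = -8*0 = 0)
(30*Z(L(-3, -3), (1 - 1)*(-5)))*n(-3) = (30*0)*0 = 0*0 = 0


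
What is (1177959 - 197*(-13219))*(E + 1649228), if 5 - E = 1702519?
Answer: -201533087172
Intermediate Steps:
E = -1702514 (E = 5 - 1*1702519 = 5 - 1702519 = -1702514)
(1177959 - 197*(-13219))*(E + 1649228) = (1177959 - 197*(-13219))*(-1702514 + 1649228) = (1177959 + 2604143)*(-53286) = 3782102*(-53286) = -201533087172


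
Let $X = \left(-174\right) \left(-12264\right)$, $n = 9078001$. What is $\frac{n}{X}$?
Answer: $\frac{9078001}{2133936} \approx 4.2541$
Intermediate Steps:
$X = 2133936$
$\frac{n}{X} = \frac{9078001}{2133936}$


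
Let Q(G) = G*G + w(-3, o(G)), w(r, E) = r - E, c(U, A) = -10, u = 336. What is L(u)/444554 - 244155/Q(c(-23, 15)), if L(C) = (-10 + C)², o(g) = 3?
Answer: -54265045963/20894038 ≈ -2597.2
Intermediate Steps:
Q(G) = -6 + G² (Q(G) = G*G + (-3 - 1*3) = G² + (-3 - 3) = G² - 6 = -6 + G²)
L(u)/444554 - 244155/Q(c(-23, 15)) = (-10 + 336)²/444554 - 244155/(-6 + (-10)²) = 326²*(1/444554) - 244155/(-6 + 100) = 106276*(1/444554) - 244155/94 = 53138/222277 - 244155*1/94 = 53138/222277 - 244155/94 = -54265045963/20894038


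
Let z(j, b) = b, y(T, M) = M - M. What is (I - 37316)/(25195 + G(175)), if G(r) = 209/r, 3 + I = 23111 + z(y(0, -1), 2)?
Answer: -1243025/2204667 ≈ -0.56382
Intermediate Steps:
y(T, M) = 0
I = 23110 (I = -3 + (23111 + 2) = -3 + 23113 = 23110)
(I - 37316)/(25195 + G(175)) = (23110 - 37316)/(25195 + 209/175) = -14206/(25195 + 209*(1/175)) = -14206/(25195 + 209/175) = -14206/4409334/175 = -14206*175/4409334 = -1243025/2204667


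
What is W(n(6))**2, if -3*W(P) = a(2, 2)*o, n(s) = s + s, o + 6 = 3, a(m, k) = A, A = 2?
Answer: 4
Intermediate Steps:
a(m, k) = 2
o = -3 (o = -6 + 3 = -3)
n(s) = 2*s
W(P) = 2 (W(P) = -2*(-3)/3 = -1/3*(-6) = 2)
W(n(6))**2 = 2**2 = 4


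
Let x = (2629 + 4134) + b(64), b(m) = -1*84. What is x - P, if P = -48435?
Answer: 55114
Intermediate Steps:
b(m) = -84
x = 6679 (x = (2629 + 4134) - 84 = 6763 - 84 = 6679)
x - P = 6679 - 1*(-48435) = 6679 + 48435 = 55114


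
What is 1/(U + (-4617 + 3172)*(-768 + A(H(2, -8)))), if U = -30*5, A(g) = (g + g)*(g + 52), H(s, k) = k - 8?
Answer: 1/2774250 ≈ 3.6046e-7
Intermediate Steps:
H(s, k) = -8 + k
A(g) = 2*g*(52 + g) (A(g) = (2*g)*(52 + g) = 2*g*(52 + g))
U = -150
1/(U + (-4617 + 3172)*(-768 + A(H(2, -8)))) = 1/(-150 + (-4617 + 3172)*(-768 + 2*(-8 - 8)*(52 + (-8 - 8)))) = 1/(-150 - 1445*(-768 + 2*(-16)*(52 - 16))) = 1/(-150 - 1445*(-768 + 2*(-16)*36)) = 1/(-150 - 1445*(-768 - 1152)) = 1/(-150 - 1445*(-1920)) = 1/(-150 + 2774400) = 1/2774250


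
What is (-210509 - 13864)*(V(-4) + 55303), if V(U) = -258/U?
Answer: -24845944155/2 ≈ -1.2423e+10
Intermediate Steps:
(-210509 - 13864)*(V(-4) + 55303) = (-210509 - 13864)*(-258/(-4) + 55303) = -224373*(-258*(-¼) + 55303) = -224373*(129/2 + 55303) = -224373*110735/2 = -24845944155/2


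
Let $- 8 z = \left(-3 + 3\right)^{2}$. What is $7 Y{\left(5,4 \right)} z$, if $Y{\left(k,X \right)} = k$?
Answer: $0$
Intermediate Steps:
$z = 0$ ($z = - \frac{\left(-3 + 3\right)^{2}}{8} = - \frac{0^{2}}{8} = \left(- \frac{1}{8}\right) 0 = 0$)
$7 Y{\left(5,4 \right)} z = 7 \cdot 5 \cdot 0 = 35 \cdot 0 = 0$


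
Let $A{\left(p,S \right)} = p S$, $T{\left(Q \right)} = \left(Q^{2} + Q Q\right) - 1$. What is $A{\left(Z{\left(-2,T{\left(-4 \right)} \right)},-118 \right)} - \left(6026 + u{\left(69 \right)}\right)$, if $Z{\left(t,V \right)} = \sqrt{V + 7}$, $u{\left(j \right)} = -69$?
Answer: $-5957 - 118 \sqrt{38} \approx -6684.4$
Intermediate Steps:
$T{\left(Q \right)} = -1 + 2 Q^{2}$ ($T{\left(Q \right)} = \left(Q^{2} + Q^{2}\right) - 1 = 2 Q^{2} - 1 = -1 + 2 Q^{2}$)
$Z{\left(t,V \right)} = \sqrt{7 + V}$
$A{\left(p,S \right)} = S p$
$A{\left(Z{\left(-2,T{\left(-4 \right)} \right)},-118 \right)} - \left(6026 + u{\left(69 \right)}\right) = - 118 \sqrt{7 - \left(1 - 2 \left(-4\right)^{2}\right)} - \left(6026 - 69\right) = - 118 \sqrt{7 + \left(-1 + 2 \cdot 16\right)} - 5957 = - 118 \sqrt{7 + \left(-1 + 32\right)} - 5957 = - 118 \sqrt{7 + 31} - 5957 = - 118 \sqrt{38} - 5957 = -5957 - 118 \sqrt{38}$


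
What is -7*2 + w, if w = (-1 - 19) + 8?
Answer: -26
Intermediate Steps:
w = -12 (w = -20 + 8 = -12)
-7*2 + w = -7*2 - 12 = -14 - 12 = -26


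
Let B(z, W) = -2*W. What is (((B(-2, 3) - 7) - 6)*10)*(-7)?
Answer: 1330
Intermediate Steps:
(((B(-2, 3) - 7) - 6)*10)*(-7) = (((-2*3 - 7) - 6)*10)*(-7) = (((-6 - 7) - 6)*10)*(-7) = ((-13 - 6)*10)*(-7) = -19*10*(-7) = -190*(-7) = 1330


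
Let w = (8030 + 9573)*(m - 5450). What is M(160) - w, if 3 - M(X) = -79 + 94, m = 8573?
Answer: -54974181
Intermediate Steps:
M(X) = -12 (M(X) = 3 - (-79 + 94) = 3 - 1*15 = 3 - 15 = -12)
w = 54974169 (w = (8030 + 9573)*(8573 - 5450) = 17603*3123 = 54974169)
M(160) - w = -12 - 1*54974169 = -12 - 54974169 = -54974181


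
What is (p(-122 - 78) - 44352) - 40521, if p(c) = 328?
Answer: -84545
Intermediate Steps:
(p(-122 - 78) - 44352) - 40521 = (328 - 44352) - 40521 = -44024 - 40521 = -84545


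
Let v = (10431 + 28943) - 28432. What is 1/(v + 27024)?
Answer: 1/37966 ≈ 2.6339e-5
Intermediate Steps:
v = 10942 (v = 39374 - 28432 = 10942)
1/(v + 27024) = 1/(10942 + 27024) = 1/37966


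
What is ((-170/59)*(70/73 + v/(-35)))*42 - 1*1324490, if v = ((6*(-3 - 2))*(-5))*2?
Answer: -5700610630/4307 ≈ -1.3236e+6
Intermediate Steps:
v = 300 (v = ((6*(-5))*(-5))*2 = -30*(-5)*2 = 150*2 = 300)
((-170/59)*(70/73 + v/(-35)))*42 - 1*1324490 = ((-170/59)*(70/73 + 300/(-35)))*42 - 1*1324490 = ((-170*1/59)*(70*(1/73) + 300*(-1/35)))*42 - 1324490 = -170*(70/73 - 60/7)/59*42 - 1324490 = -170/59*(-3890/511)*42 - 1324490 = (661300/30149)*42 - 1324490 = 3967800/4307 - 1324490 = -5700610630/4307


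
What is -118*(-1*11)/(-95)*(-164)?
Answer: 212872/95 ≈ 2240.8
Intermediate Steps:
-118*(-1*11)/(-95)*(-164) = -(-1298)*(-1)/95*(-164) = -118*11/95*(-164) = -1298/95*(-164) = 212872/95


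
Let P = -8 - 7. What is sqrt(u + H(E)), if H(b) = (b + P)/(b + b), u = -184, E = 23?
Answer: 2*I*sqrt(24311)/23 ≈ 13.558*I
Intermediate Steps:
P = -15
H(b) = (-15 + b)/(2*b) (H(b) = (b - 15)/(b + b) = (-15 + b)/((2*b)) = (-15 + b)*(1/(2*b)) = (-15 + b)/(2*b))
sqrt(u + H(E)) = sqrt(-184 + (1/2)*(-15 + 23)/23) = sqrt(-184 + (1/2)*(1/23)*8) = sqrt(-184 + 4/23) = sqrt(-4228/23) = 2*I*sqrt(24311)/23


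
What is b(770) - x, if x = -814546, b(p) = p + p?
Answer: 816086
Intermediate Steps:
b(p) = 2*p
b(770) - x = 2*770 - 1*(-814546) = 1540 + 814546 = 816086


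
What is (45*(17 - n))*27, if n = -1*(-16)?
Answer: 1215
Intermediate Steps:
n = 16
(45*(17 - n))*27 = (45*(17 - 1*16))*27 = (45*(17 - 16))*27 = (45*1)*27 = 45*27 = 1215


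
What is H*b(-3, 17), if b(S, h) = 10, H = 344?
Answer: 3440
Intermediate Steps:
H*b(-3, 17) = 344*10 = 3440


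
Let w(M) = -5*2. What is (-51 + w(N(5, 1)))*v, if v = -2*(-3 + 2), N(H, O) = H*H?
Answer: -122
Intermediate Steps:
N(H, O) = H²
w(M) = -10
v = 2 (v = -2*(-1) = 2)
(-51 + w(N(5, 1)))*v = (-51 - 10)*2 = -61*2 = -122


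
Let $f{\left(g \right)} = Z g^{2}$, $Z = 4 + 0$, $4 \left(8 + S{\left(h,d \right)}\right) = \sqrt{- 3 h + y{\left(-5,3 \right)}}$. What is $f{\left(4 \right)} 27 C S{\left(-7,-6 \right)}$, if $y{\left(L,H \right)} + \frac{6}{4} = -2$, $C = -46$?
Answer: $635904 - 9936 \sqrt{70} \approx 5.5277 \cdot 10^{5}$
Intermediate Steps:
$y{\left(L,H \right)} = - \frac{7}{2}$ ($y{\left(L,H \right)} = - \frac{3}{2} - 2 = - \frac{7}{2}$)
$S{\left(h,d \right)} = -8 + \frac{\sqrt{- \frac{7}{2} - 3 h}}{4}$ ($S{\left(h,d \right)} = -8 + \frac{\sqrt{- 3 h - \frac{7}{2}}}{4} = -8 + \frac{\sqrt{- \frac{7}{2} - 3 h}}{4}$)
$Z = 4$
$f{\left(g \right)} = 4 g^{2}$
$f{\left(4 \right)} 27 C S{\left(-7,-6 \right)} = 4 \cdot 4^{2} \cdot 27 \left(-46\right) \left(-8 + \frac{\sqrt{-14 - -84}}{8}\right) = 4 \cdot 16 \left(- 1242 \left(-8 + \frac{\sqrt{-14 + 84}}{8}\right)\right) = 64 \left(- 1242 \left(-8 + \frac{\sqrt{70}}{8}\right)\right) = 64 \left(9936 - \frac{621 \sqrt{70}}{4}\right) = 635904 - 9936 \sqrt{70}$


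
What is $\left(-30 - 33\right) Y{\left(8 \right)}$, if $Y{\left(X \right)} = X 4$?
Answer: $-2016$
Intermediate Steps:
$Y{\left(X \right)} = 4 X$
$\left(-30 - 33\right) Y{\left(8 \right)} = \left(-30 - 33\right) 4 \cdot 8 = \left(-63\right) 32 = -2016$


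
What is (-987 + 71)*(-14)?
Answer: 12824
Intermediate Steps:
(-987 + 71)*(-14) = -916*(-14) = 12824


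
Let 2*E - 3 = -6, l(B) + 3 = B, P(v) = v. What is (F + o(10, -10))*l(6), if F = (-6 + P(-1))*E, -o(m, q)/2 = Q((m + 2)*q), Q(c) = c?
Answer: 1503/2 ≈ 751.50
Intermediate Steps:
o(m, q) = -2*q*(2 + m) (o(m, q) = -2*(m + 2)*q = -2*(2 + m)*q = -2*q*(2 + m))
l(B) = -3 + B
E = -3/2 (E = 3/2 + (½)*(-6) = 3/2 - 3 = -3/2 ≈ -1.5000)
F = 21/2 (F = (-6 - 1)*(-3/2) = -7*(-3/2) = 21/2 ≈ 10.500)
(F + o(10, -10))*l(6) = (21/2 - 2*(-10)*(2 + 10))*(-3 + 6) = (21/2 - 2*(-10)*12)*3 = (21/2 + 240)*3 = (501/2)*3 = 1503/2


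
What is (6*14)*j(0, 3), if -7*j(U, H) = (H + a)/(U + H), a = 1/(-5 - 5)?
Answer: -58/5 ≈ -11.600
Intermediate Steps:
a = -⅒ (a = 1/(-10) = -⅒ ≈ -0.10000)
j(U, H) = -(-⅒ + H)/(7*(H + U)) (j(U, H) = -(H - ⅒)/(7*(U + H)) = -(-⅒ + H)/(7*(H + U)))
(6*14)*j(0, 3) = (6*14)*((1/70 - ⅐*3)/(3 + 0)) = 84*((1/70 - 3/7)/3) = 84*((⅓)*(-29/70)) = 84*(-29/210) = -58/5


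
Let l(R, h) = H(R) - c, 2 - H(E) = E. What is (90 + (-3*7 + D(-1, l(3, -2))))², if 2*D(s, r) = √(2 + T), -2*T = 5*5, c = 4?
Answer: (276 + I*√42)²/16 ≈ 4758.4 + 223.59*I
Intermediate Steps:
T = -25/2 (T = -5*5/2 = -½*25 = -25/2 ≈ -12.500)
H(E) = 2 - E
l(R, h) = -2 - R (l(R, h) = (2 - R) - 1*4 = (2 - R) - 4 = -2 - R)
D(s, r) = I*√42/4 (D(s, r) = √(2 - 25/2)/2 = √(-21/2)/2 = (I*√42/2)/2 = I*√42/4)
(90 + (-3*7 + D(-1, l(3, -2))))² = (90 + (-3*7 + I*√42/4))² = (90 + (-21 + I*√42/4))² = (69 + I*√42/4)²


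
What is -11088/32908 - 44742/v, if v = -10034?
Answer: 170139093/41274859 ≈ 4.1221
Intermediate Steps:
-11088/32908 - 44742/v = -11088/32908 - 44742/(-10034) = -11088*1/32908 - 44742*(-1/10034) = -2772/8227 + 22371/5017 = 170139093/41274859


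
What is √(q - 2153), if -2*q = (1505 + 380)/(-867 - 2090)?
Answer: I*√75290879698/5914 ≈ 46.397*I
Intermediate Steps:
q = 1885/5914 (q = -(1505 + 380)/(2*(-867 - 2090)) = -1885/(2*(-2957)) = -1885*(-1)/(2*2957) = -½*(-1885/2957) = 1885/5914 ≈ 0.31874)
√(q - 2153) = √(1885/5914 - 2153) = √(-12730957/5914) = I*√75290879698/5914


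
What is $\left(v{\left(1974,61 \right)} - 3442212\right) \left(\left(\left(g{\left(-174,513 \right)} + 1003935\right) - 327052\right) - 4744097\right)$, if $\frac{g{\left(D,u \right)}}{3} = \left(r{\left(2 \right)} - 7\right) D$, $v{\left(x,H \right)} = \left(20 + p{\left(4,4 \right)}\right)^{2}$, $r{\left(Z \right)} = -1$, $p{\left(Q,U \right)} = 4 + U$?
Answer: $13982652738264$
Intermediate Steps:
$v{\left(x,H \right)} = 784$ ($v{\left(x,H \right)} = \left(20 + \left(4 + 4\right)\right)^{2} = \left(20 + 8\right)^{2} = 28^{2} = 784$)
$g{\left(D,u \right)} = - 24 D$ ($g{\left(D,u \right)} = 3 \left(-1 - 7\right) D = 3 \left(- 8 D\right) = - 24 D$)
$\left(v{\left(1974,61 \right)} - 3442212\right) \left(\left(\left(g{\left(-174,513 \right)} + 1003935\right) - 327052\right) - 4744097\right) = \left(784 - 3442212\right) \left(\left(\left(\left(-24\right) \left(-174\right) + 1003935\right) - 327052\right) - 4744097\right) = - 3441428 \left(\left(\left(4176 + 1003935\right) - 327052\right) - 4744097\right) = - 3441428 \left(\left(1008111 - 327052\right) - 4744097\right) = - 3441428 \left(681059 - 4744097\right) = \left(-3441428\right) \left(-4063038\right) = 13982652738264$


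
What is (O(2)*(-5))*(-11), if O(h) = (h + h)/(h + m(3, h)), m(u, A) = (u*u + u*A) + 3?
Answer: 11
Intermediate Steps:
m(u, A) = 3 + u² + A*u (m(u, A) = (u² + A*u) + 3 = 3 + u² + A*u)
O(h) = 2*h/(12 + 4*h) (O(h) = (h + h)/(h + (3 + 3² + h*3)) = (2*h)/(h + (3 + 9 + 3*h)) = (2*h)/(h + (12 + 3*h)) = (2*h)/(12 + 4*h) = 2*h/(12 + 4*h))
(O(2)*(-5))*(-11) = (((½)*2/(3 + 2))*(-5))*(-11) = (((½)*2/5)*(-5))*(-11) = (((½)*2*(⅕))*(-5))*(-11) = ((⅕)*(-5))*(-11) = -1*(-11) = 11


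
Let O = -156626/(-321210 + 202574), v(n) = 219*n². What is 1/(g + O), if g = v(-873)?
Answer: 59318/9900545075131 ≈ 5.9914e-9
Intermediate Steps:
g = 166906251 (g = 219*(-873)² = 219*762129 = 166906251)
O = 78313/59318 (O = -156626/(-118636) = -156626*(-1/118636) = 78313/59318 ≈ 1.3202)
1/(g + O) = 1/(166906251 + 78313/59318) = 1/(9900545075131/59318) = 59318/9900545075131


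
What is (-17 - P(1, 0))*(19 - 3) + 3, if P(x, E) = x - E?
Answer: -285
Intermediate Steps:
(-17 - P(1, 0))*(19 - 3) + 3 = (-17 - (1 - 1*0))*(19 - 3) + 3 = (-17 - (1 + 0))*16 + 3 = (-17 - 1*1)*16 + 3 = (-17 - 1)*16 + 3 = -18*16 + 3 = -288 + 3 = -285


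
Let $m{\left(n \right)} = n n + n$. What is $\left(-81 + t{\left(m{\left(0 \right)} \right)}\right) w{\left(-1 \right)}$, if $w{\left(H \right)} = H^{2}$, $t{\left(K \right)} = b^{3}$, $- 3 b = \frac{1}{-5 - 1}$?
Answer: $- \frac{472391}{5832} \approx -81.0$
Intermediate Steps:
$m{\left(n \right)} = n + n^{2}$ ($m{\left(n \right)} = n^{2} + n = n + n^{2}$)
$b = \frac{1}{18}$ ($b = - \frac{1}{3 \left(-5 - 1\right)} = - \frac{1}{3 \left(-6\right)} = \left(- \frac{1}{3}\right) \left(- \frac{1}{6}\right) = \frac{1}{18} \approx 0.055556$)
$t{\left(K \right)} = \frac{1}{5832}$ ($t{\left(K \right)} = \left(\frac{1}{18}\right)^{3} = \frac{1}{5832}$)
$\left(-81 + t{\left(m{\left(0 \right)} \right)}\right) w{\left(-1 \right)} = \left(-81 + \frac{1}{5832}\right) \left(-1\right)^{2} = \left(- \frac{472391}{5832}\right) 1 = - \frac{472391}{5832}$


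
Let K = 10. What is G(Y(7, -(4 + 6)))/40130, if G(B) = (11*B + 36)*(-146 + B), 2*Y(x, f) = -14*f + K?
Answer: -61131/40130 ≈ -1.5233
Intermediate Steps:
Y(x, f) = 5 - 7*f (Y(x, f) = (-14*f + 10)/2 = (10 - 14*f)/2 = 5 - 7*f)
G(B) = (-146 + B)*(36 + 11*B) (G(B) = (36 + 11*B)*(-146 + B) = (-146 + B)*(36 + 11*B))
G(Y(7, -(4 + 6)))/40130 = (-5256 - 1570*(5 - (-7)*(4 + 6)) + 11*(5 - (-7)*(4 + 6))**2)/40130 = (-5256 - 1570*(5 - (-7)*10) + 11*(5 - (-7)*10)**2)*(1/40130) = (-5256 - 1570*(5 - 7*(-10)) + 11*(5 - 7*(-10))**2)*(1/40130) = (-5256 - 1570*(5 + 70) + 11*(5 + 70)**2)*(1/40130) = (-5256 - 1570*75 + 11*75**2)*(1/40130) = (-5256 - 117750 + 11*5625)*(1/40130) = (-5256 - 117750 + 61875)*(1/40130) = -61131*1/40130 = -61131/40130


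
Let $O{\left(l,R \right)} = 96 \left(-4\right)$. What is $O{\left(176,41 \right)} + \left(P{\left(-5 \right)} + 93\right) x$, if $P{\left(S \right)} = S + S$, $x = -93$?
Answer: $-8103$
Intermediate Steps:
$P{\left(S \right)} = 2 S$
$O{\left(l,R \right)} = -384$
$O{\left(176,41 \right)} + \left(P{\left(-5 \right)} + 93\right) x = -384 + \left(2 \left(-5\right) + 93\right) \left(-93\right) = -384 + \left(-10 + 93\right) \left(-93\right) = -384 + 83 \left(-93\right) = -384 - 7719 = -8103$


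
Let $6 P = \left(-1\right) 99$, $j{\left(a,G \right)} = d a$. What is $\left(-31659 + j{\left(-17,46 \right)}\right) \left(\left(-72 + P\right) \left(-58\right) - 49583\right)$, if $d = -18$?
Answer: $1393640850$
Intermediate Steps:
$j{\left(a,G \right)} = - 18 a$
$P = - \frac{33}{2}$ ($P = \frac{\left(-1\right) 99}{6} = \frac{1}{6} \left(-99\right) = - \frac{33}{2} \approx -16.5$)
$\left(-31659 + j{\left(-17,46 \right)}\right) \left(\left(-72 + P\right) \left(-58\right) - 49583\right) = \left(-31659 - -306\right) \left(\left(-72 - \frac{33}{2}\right) \left(-58\right) - 49583\right) = \left(-31659 + 306\right) \left(\left(- \frac{177}{2}\right) \left(-58\right) - 49583\right) = - 31353 \left(5133 - 49583\right) = \left(-31353\right) \left(-44450\right) = 1393640850$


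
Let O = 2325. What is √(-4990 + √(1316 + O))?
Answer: √(-4990 + √3641) ≈ 70.212*I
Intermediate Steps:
√(-4990 + √(1316 + O)) = √(-4990 + √(1316 + 2325)) = √(-4990 + √3641)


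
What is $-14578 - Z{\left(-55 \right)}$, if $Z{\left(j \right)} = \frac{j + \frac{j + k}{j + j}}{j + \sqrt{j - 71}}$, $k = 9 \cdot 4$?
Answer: $- \frac{91876587}{6302} - \frac{18093 i \sqrt{14}}{346610} \approx -14579.0 - 0.19531 i$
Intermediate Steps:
$k = 36$
$Z{\left(j \right)} = \frac{j + \frac{36 + j}{2 j}}{j + \sqrt{-71 + j}}$ ($Z{\left(j \right)} = \frac{j + \frac{j + 36}{j + j}}{j + \sqrt{j - 71}} = \frac{j + \frac{36 + j}{2 j}}{j + \sqrt{-71 + j}}$)
$-14578 - Z{\left(-55 \right)} = -14578 - \frac{18 + \left(-55\right)^{2} + \frac{1}{2} \left(-55\right)}{\left(-55\right) \left(-55 + \sqrt{-71 - 55}\right)} = -14578 - - \frac{18 + 3025 - \frac{55}{2}}{55 \left(-55 + \sqrt{-126}\right)} = -14578 - \left(- \frac{1}{55}\right) \frac{1}{-55 + 3 i \sqrt{14}} \cdot \frac{6031}{2} = -14578 - - \frac{6031}{110 \left(-55 + 3 i \sqrt{14}\right)} = -14578 + \frac{6031}{110 \left(-55 + 3 i \sqrt{14}\right)}$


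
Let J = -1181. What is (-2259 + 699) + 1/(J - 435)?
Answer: -2520961/1616 ≈ -1560.0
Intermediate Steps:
(-2259 + 699) + 1/(J - 435) = (-2259 + 699) + 1/(-1181 - 435) = -1560 + 1/(-1616) = -1560 - 1/1616 = -2520961/1616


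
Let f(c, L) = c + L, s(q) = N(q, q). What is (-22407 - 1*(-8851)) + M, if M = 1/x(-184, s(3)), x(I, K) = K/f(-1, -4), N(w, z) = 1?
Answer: -13561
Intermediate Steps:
s(q) = 1
f(c, L) = L + c
x(I, K) = -K/5 (x(I, K) = K/(-4 - 1) = K/(-5) = K*(-1/5) = -K/5)
M = -5 (M = 1/(-1/5*1) = 1/(-1/5) = -5)
(-22407 - 1*(-8851)) + M = (-22407 - 1*(-8851)) - 5 = (-22407 + 8851) - 5 = -13556 - 5 = -13561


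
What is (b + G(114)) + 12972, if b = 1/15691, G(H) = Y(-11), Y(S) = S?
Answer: 203371052/15691 ≈ 12961.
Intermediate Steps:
G(H) = -11
b = 1/15691 ≈ 6.3731e-5
(b + G(114)) + 12972 = (1/15691 - 11) + 12972 = -172600/15691 + 12972 = 203371052/15691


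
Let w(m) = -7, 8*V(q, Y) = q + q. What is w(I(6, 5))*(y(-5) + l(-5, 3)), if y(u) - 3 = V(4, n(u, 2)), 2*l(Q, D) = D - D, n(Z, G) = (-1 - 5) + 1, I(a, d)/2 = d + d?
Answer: -28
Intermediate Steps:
I(a, d) = 4*d (I(a, d) = 2*(d + d) = 2*(2*d) = 4*d)
n(Z, G) = -5 (n(Z, G) = -6 + 1 = -5)
V(q, Y) = q/4 (V(q, Y) = (q + q)/8 = (2*q)/8 = q/4)
l(Q, D) = 0 (l(Q, D) = (D - D)/2 = (1/2)*0 = 0)
y(u) = 4 (y(u) = 3 + (1/4)*4 = 3 + 1 = 4)
w(I(6, 5))*(y(-5) + l(-5, 3)) = -7*(4 + 0) = -7*4 = -28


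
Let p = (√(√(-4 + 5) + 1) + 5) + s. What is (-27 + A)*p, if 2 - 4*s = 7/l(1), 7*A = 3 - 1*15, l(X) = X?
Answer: -3015/28 - 201*√2/7 ≈ -148.29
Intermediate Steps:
A = -12/7 (A = (3 - 1*15)/7 = (3 - 15)/7 = (⅐)*(-12) = -12/7 ≈ -1.7143)
s = -5/4 (s = ½ - 7/(4*1) = ½ - 7/4 = -5/4 ≈ -1.2500)
p = 15/4 + √2 (p = (√(√(-4 + 5) + 1) + 5) - 5/4 = (√(√1 + 1) + 5) - 5/4 = (√(1 + 1) + 5) - 5/4 = (√2 + 5) - 5/4 = (5 + √2) - 5/4 = 15/4 + √2 ≈ 5.1642)
(-27 + A)*p = (-27 - 12/7)*(15/4 + √2) = -201*(15/4 + √2)/7 = -3015/28 - 201*√2/7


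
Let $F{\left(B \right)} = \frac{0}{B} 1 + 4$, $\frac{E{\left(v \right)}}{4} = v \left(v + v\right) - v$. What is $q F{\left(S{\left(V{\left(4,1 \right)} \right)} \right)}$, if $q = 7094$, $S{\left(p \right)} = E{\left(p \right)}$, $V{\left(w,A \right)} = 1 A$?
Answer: $28376$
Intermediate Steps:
$E{\left(v \right)} = - 4 v + 8 v^{2}$ ($E{\left(v \right)} = 4 \left(v \left(v + v\right) - v\right) = 4 \left(v 2 v - v\right) = 4 \left(2 v^{2} - v\right) = 4 \left(- v + 2 v^{2}\right) = - 4 v + 8 v^{2}$)
$V{\left(w,A \right)} = A$
$S{\left(p \right)} = 4 p \left(-1 + 2 p\right)$
$F{\left(B \right)} = 4$ ($F{\left(B \right)} = 0 \cdot 1 + 4 = 0 + 4 = 4$)
$q F{\left(S{\left(V{\left(4,1 \right)} \right)} \right)} = 7094 \cdot 4 = 28376$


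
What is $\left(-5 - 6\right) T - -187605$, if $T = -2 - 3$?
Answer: $187660$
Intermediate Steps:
$T = -5$ ($T = -2 - 3 = -5$)
$\left(-5 - 6\right) T - -187605 = \left(-5 - 6\right) \left(-5\right) - -187605 = \left(-11\right) \left(-5\right) + 187605 = 55 + 187605 = 187660$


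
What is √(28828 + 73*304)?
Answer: 2*√12755 ≈ 225.88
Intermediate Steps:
√(28828 + 73*304) = √(28828 + 22192) = √51020 = 2*√12755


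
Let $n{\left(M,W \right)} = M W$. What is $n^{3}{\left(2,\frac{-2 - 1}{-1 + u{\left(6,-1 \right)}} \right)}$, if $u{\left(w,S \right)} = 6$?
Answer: $- \frac{216}{125} \approx -1.728$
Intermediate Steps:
$n^{3}{\left(2,\frac{-2 - 1}{-1 + u{\left(6,-1 \right)}} \right)} = \left(2 \frac{-2 - 1}{-1 + 6}\right)^{3} = \left(2 \left(- \frac{3}{5}\right)\right)^{3} = \left(- \frac{6}{5}\right)^{3} = - \frac{216}{125}$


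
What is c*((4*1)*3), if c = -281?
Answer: -3372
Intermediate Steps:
c*((4*1)*3) = -281*4*1*3 = -1124*3 = -281*12 = -3372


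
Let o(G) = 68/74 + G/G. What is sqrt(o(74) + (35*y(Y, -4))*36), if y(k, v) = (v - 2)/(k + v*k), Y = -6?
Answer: I*sqrt(572353)/37 ≈ 20.447*I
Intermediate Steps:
o(G) = 71/37 (o(G) = 68*(1/74) + 1 = 34/37 + 1 = 71/37)
y(k, v) = (-2 + v)/(k + k*v)
sqrt(o(74) + (35*y(Y, -4))*36) = sqrt(71/37 + (35*((-2 - 4)/((-6)*(1 - 4))))*36) = sqrt(71/37 + (35*(-1/6*(-6)/(-3)))*36) = sqrt(71/37 + (35*(-1/6*(-1/3)*(-6)))*36) = sqrt(71/37 + (35*(-1/3))*36) = sqrt(71/37 - 35/3*36) = sqrt(71/37 - 420) = sqrt(-15469/37) = I*sqrt(572353)/37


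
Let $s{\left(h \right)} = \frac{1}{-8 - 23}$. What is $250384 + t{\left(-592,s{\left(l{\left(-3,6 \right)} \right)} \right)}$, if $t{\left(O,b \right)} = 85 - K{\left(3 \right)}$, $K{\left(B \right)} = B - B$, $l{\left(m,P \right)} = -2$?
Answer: $250469$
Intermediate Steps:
$K{\left(B \right)} = 0$
$s{\left(h \right)} = - \frac{1}{31}$ ($s{\left(h \right)} = \frac{1}{-31} = - \frac{1}{31}$)
$t{\left(O,b \right)} = 85$ ($t{\left(O,b \right)} = 85 - 0 = 85 + 0 = 85$)
$250384 + t{\left(-592,s{\left(l{\left(-3,6 \right)} \right)} \right)} = 250384 + 85 = 250469$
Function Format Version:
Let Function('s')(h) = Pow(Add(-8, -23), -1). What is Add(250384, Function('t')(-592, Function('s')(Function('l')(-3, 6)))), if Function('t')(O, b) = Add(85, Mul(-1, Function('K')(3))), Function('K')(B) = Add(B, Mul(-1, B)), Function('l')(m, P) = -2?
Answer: 250469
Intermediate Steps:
Function('K')(B) = 0
Function('s')(h) = Rational(-1, 31) (Function('s')(h) = Pow(-31, -1) = Rational(-1, 31))
Function('t')(O, b) = 85 (Function('t')(O, b) = Add(85, Mul(-1, 0)) = Add(85, 0) = 85)
Add(250384, Function('t')(-592, Function('s')(Function('l')(-3, 6)))) = Add(250384, 85) = 250469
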